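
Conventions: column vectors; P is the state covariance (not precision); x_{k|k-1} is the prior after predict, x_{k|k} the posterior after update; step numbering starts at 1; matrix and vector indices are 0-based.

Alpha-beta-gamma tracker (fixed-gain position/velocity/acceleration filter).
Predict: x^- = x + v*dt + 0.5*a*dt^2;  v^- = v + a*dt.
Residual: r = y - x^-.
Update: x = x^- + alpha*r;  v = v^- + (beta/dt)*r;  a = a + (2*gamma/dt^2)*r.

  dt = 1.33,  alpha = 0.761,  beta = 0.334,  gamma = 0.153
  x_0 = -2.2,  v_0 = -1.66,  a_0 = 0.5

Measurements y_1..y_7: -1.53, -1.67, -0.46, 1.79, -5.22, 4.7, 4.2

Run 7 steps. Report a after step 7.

step 1: x_pred=-3.9656  r=2.4356  x^+=-2.1121  v^+=-0.3834  a^+=0.9213
step 2: x_pred=-1.8071  r=0.1371  x^+=-1.7028  v^+=0.8764  a^+=0.9450
step 3: x_pred=0.2987  r=-0.7587  x^+=-0.2787  v^+=1.9428  a^+=0.8138
step 4: x_pred=3.0250  r=-1.2350  x^+=2.0852  v^+=2.7150  a^+=0.6001
step 5: x_pred=6.2269  r=-11.4469  x^+=-2.4842  v^+=0.6386  a^+=-1.3800
step 6: x_pred=-2.8555  r=7.5555  x^+=2.8942  v^+=0.7005  a^+=-0.0730
step 7: x_pred=3.7613  r=0.4387  x^+=4.0952  v^+=0.7135  a^+=0.0029

a_post = 0.0029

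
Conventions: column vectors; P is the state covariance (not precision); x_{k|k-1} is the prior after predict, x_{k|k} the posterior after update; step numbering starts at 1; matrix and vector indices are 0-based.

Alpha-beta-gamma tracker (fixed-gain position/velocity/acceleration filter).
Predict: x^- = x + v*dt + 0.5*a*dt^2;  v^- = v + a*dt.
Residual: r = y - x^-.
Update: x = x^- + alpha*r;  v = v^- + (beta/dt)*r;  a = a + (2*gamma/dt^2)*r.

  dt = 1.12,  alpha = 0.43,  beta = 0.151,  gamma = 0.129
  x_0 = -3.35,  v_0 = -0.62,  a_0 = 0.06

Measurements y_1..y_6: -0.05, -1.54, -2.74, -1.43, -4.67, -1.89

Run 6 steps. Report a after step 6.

step 1: x_pred=-4.0068  r=3.9568  x^+=-2.3054  v^+=-0.0193  a^+=0.8738
step 2: x_pred=-1.7790  r=0.2390  x^+=-1.6762  v^+=0.9915  a^+=0.9230
step 3: x_pred=0.0132  r=-2.7532  x^+=-1.1707  v^+=1.6541  a^+=0.3567
step 4: x_pred=0.9056  r=-2.3356  x^+=-0.0987  v^+=1.7387  a^+=-0.1237
step 5: x_pred=1.7710  r=-6.4410  x^+=-0.9986  v^+=0.7318  a^+=-1.4485
step 6: x_pred=-1.0875  r=-0.8025  x^+=-1.4326  v^+=-0.9987  a^+=-1.6135

a_post = -1.6135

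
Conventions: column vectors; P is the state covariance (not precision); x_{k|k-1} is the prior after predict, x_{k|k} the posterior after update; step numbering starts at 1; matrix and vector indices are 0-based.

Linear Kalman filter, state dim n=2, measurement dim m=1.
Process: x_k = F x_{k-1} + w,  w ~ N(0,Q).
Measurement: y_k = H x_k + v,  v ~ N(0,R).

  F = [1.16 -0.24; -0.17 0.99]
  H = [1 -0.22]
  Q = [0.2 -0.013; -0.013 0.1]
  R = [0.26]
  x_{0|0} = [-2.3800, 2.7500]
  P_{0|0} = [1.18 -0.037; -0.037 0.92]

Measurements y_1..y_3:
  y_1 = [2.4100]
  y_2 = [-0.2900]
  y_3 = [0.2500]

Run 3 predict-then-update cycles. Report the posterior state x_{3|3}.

x_post = [0.5054, 1.3776]

step 1: x^-=[-3.4208, 3.1271]  P^-=[1.8614 -0.5083; -0.5083 1.0482]  S=[2.3958]  K=[0.8236; -0.3084]  nu=[6.5188]  x^+=[1.9482, 1.1166]  P^+=[0.2362 0.1003; 0.1003 0.8204]
step 2: x^-=[1.9919, 0.7742]  P^-=[0.5092 -0.1352; -0.1352 0.8771]  S=[0.8712]  K=[0.6187; -0.3767]  nu=[-2.1116]  x^+=[0.6855, 1.5697]  P^+=[0.1758 0.0678; 0.0678 0.7535]
step 3: x^-=[0.4185, 1.4375]  P^-=[0.4422 -0.1460; -0.1460 0.8207]  S=[0.8061]  K=[0.5883; -0.4051]  nu=[0.1478]  x^+=[0.5054, 1.3776]  P^+=[0.1631 0.0461; 0.0461 0.6884]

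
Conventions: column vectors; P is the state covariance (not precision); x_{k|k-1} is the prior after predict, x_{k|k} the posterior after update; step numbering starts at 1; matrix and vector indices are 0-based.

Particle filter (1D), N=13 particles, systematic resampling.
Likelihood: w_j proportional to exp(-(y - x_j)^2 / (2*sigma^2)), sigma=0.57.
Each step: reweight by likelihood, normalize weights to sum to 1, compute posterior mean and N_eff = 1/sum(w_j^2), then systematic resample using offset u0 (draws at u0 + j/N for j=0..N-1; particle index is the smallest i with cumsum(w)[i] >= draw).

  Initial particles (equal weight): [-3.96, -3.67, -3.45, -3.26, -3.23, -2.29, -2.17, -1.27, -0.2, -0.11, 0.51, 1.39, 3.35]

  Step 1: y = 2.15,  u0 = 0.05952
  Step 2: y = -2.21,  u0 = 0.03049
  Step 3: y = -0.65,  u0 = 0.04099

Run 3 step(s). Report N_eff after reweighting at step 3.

N_eff = 13.0000

step 1: w=[0.0000, 0.0000, 0.0000, 0.0000, 0.0000, 0.0000, 0.0000, 0.0000, 0.0004, 0.0007, 0.0297, 0.7660, 0.2032]  mean=1.7604  Neff=1.5899  idx=[11, 11, 11, 11, 11, 11, 11, 11, 11, 11, 12, 12, 12]
step 2: w=[0.1000, 0.1000, 0.1000, 0.1000, 0.1000, 0.1000, 0.1000, 0.1000, 0.1000, 0.1000, 0.0000, 0.0000, 0.0000]  mean=1.3900  Neff=10.0000  idx=[0, 1, 1, 2, 3, 4, 4, 5, 6, 7, 7, 8, 9]
step 3: w=[0.0769, 0.0769, 0.0769, 0.0769, 0.0769, 0.0769, 0.0769, 0.0769, 0.0769, 0.0769, 0.0769, 0.0769, 0.0769]  mean=1.3900  Neff=13.0000  idx=[0, 1, 2, 3, 4, 5, 6, 7, 8, 9, 10, 11, 12]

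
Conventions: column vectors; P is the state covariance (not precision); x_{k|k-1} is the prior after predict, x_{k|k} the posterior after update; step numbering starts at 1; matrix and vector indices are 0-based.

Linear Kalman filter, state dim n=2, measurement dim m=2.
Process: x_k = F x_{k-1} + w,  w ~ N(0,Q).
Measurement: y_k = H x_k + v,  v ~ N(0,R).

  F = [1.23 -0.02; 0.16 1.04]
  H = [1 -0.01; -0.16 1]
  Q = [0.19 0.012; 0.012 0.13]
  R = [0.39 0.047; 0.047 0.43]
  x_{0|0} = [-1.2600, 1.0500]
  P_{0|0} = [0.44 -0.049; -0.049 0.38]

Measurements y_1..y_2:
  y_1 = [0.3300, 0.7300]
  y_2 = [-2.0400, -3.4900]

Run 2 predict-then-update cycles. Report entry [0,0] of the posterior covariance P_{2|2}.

P_post[0,0] = 0.2347

step 1: x^-=[-1.5708, 0.8904]  P^-=[0.8582 0.0282; 0.0282 0.5360]  S=[1.2477 -0.0675; -0.0675 0.9789]  K=[0.6841 -0.0644; 0.0478 0.5462]  nu=[1.9097, -0.4117]  x^+=[-0.2378, 0.7568]  P^+=[0.2643 0.0468; 0.0468 0.2446]
step 2: x^-=[-0.3076, 0.7490]  P^-=[0.5876 0.1186; 0.1186 0.4169]  S=[0.9753 0.0676; 0.0676 0.8240]  K=[0.6026 -0.0196; 0.0843 0.4760]  nu=[-1.7249, -4.2883]  x^+=[-1.2630, -1.4376]  P^+=[0.2347 0.0574; 0.0574 0.2178]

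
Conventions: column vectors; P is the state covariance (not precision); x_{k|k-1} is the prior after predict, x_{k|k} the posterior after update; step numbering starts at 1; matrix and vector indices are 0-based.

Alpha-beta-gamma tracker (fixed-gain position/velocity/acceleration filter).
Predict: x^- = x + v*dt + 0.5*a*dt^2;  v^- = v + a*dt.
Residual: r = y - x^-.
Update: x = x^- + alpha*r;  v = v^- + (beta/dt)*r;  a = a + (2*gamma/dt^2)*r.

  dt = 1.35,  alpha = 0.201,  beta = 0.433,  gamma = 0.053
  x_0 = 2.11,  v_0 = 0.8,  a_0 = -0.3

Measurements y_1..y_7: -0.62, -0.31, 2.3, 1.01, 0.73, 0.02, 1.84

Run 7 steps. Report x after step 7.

step 1: x_pred=2.9166  r=-3.5366  x^+=2.2058  v^+=-0.7393  a^+=-0.5057
step 2: x_pred=0.7468  r=-1.0568  x^+=0.5344  v^+=-1.7610  a^+=-0.5672
step 3: x_pred=-2.3598  r=4.6598  x^+=-1.4232  v^+=-1.0321  a^+=-0.2961
step 4: x_pred=-3.0863  r=4.0963  x^+=-2.2630  v^+=-0.1180  a^+=-0.0579
step 5: x_pred=-2.4751  r=3.2051  x^+=-1.8309  v^+=0.8318  a^+=0.1285
step 6: x_pred=-0.5908  r=0.6108  x^+=-0.4680  v^+=1.2012  a^+=0.1640
step 7: x_pred=1.3031  r=0.5369  x^+=1.4110  v^+=1.5949  a^+=0.1953

x_post = 1.4110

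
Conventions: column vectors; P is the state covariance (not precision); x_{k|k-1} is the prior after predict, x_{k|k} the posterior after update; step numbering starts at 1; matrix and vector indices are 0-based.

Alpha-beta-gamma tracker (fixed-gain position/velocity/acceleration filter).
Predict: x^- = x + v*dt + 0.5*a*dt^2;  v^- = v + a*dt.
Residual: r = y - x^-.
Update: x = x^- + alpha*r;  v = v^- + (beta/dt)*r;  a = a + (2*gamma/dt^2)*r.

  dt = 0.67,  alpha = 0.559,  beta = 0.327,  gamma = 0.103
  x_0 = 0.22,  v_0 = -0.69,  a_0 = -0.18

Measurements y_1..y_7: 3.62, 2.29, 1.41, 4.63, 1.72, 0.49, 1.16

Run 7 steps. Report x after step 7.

step 1: x_pred=-0.2827  r=3.9027  x^+=1.8989  v^+=1.0942  a^+=1.6109
step 2: x_pred=2.9936  r=-0.7036  x^+=2.6003  v^+=1.8301  a^+=1.2881
step 3: x_pred=4.1156  r=-2.7056  x^+=2.6031  v^+=1.3726  a^+=0.0465
step 4: x_pred=3.5333  r=1.0967  x^+=4.1463  v^+=1.9391  a^+=0.5498
step 5: x_pred=5.5689  r=-3.8489  x^+=3.4174  v^+=0.4289  a^+=-1.2165
step 6: x_pred=3.4317  r=-2.9417  x^+=1.7873  v^+=-1.8218  a^+=-2.5664
step 7: x_pred=-0.0094  r=1.1694  x^+=0.6443  v^+=-2.9706  a^+=-2.0298

x_post = 0.6443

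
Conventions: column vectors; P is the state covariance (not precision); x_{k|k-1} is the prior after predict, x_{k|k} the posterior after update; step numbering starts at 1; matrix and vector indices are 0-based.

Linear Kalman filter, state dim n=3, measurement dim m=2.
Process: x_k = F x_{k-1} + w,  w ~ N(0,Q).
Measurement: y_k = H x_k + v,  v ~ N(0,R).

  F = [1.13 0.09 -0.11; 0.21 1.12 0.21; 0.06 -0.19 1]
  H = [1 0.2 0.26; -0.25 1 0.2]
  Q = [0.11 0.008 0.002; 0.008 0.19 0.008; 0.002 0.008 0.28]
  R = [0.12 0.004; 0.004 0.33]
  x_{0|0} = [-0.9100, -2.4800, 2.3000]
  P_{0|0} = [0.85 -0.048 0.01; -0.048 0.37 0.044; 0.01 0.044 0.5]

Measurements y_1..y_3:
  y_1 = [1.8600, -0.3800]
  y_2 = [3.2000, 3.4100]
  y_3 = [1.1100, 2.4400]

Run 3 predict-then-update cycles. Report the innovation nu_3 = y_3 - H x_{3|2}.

step 1: x^-=[-1.5045, -2.4857, 2.7166]  P^-=[1.1913 0.1713 0.0245; 0.1713 0.7127 0.0934; 0.0245 0.0934 0.7820]  S=[1.4836 0.0835; 0.0835 1.0976]  K=[0.8402 -0.1747; 0.1935 0.6125; 0.1543 0.2103]  nu=[3.1553, 1.1863]  x^+=[0.9393, -1.1486, 3.4529]  P^+=[0.1350 0.0075 -0.1400; 0.0075 0.2255 -0.1035; -0.1400 -0.1035 0.6927]
step 2: x^-=[0.5782, -0.3641, 3.7275]  P^-=[0.3310 0.0372 -0.2393; 0.0372 0.4518 -0.0356; -0.2393 -0.0356 1.0037]  S=[0.4237 0.0561; 0.0561 0.8337]  K=[0.6729 -0.1574; 0.2119 0.5080; -0.0014 0.2699]  nu=[1.7255, 3.1732]  x^+=[1.2399, 1.6133, 4.5815]  P^+=[0.1304 0.0261 -0.2137; 0.0261 0.2056 -0.1530; -0.2137 -0.1530 0.9430]
step 3: x^-=[1.0423, 3.0294, 4.3494]  P^-=[0.3511 0.0416 -0.3589; 0.0416 0.4167 -0.0481; -0.3589 -0.0481 1.2628]  S=[0.3982 0.0419; 0.0419 0.8150]  K=[0.6873 -0.1800; 0.2325 0.4748; -0.1396 0.3681]  nu=[-1.6690, -1.1987]  x^+=[0.1110, 2.0723, 4.1412]  P^+=[0.1470 0.0357 -0.2783; 0.0357 0.2022 -0.1785; -0.2783 -0.1785 1.1489]

innov = [-1.6690, -1.1987]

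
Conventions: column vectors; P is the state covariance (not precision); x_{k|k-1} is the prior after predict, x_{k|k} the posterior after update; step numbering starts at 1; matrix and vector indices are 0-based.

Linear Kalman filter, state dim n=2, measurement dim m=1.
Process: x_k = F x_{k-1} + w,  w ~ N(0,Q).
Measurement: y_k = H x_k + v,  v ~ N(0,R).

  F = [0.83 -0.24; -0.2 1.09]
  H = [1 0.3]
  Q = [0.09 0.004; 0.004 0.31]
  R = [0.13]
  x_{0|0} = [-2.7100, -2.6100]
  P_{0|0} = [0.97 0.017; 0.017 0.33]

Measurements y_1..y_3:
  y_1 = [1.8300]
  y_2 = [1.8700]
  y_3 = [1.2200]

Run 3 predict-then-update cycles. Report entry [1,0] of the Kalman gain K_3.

K[1,0] = -0.4346

step 1: x^-=[-1.6229, -2.3029]  P^-=[0.7705 -0.2272; -0.2272 0.7335]  S=[0.8302]  K=[0.8460; -0.0086]  nu=[4.1438]  x^+=[1.8826, -2.3384]  P^+=[0.1763 -0.2211; -0.2211 0.7334]
step 2: x^-=[2.1238, -2.9254]  P^-=[0.3418 -0.4278; -0.4278 1.2848]  S=[0.3308]  K=[0.6454; -0.1281]  nu=[0.6238]  x^+=[2.5264, -3.0053]  P^+=[0.2040 -0.4005; -0.4005 1.2794]
step 3: x^-=[2.8182, -3.7810]  P^-=[0.4638 -0.7461; -0.7461 2.0128]  S=[0.3273]  K=[0.7332; -0.4346]  nu=[-0.4639]  x^+=[2.4781, -3.5794]  P^+=[0.2879 -0.6418; -0.6418 1.9510]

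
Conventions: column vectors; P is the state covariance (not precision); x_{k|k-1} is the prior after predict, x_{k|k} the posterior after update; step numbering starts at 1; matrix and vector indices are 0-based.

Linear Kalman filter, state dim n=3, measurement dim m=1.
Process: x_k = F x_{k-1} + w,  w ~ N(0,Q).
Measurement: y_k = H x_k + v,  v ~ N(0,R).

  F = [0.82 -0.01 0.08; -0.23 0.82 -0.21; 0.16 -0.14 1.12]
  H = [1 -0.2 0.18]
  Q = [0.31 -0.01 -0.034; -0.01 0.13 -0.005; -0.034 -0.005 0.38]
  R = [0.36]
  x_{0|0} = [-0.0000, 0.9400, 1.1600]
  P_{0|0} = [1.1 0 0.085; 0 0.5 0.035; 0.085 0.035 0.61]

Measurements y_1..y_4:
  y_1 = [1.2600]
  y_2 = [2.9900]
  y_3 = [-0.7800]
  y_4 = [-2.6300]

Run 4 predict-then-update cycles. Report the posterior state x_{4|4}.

step 1: x^-=[0.0834, 0.5272, 1.1676]  P^-=[1.0647 -0.2456 0.2440; -0.2456 0.5474 -0.2379; 0.2440 -0.2379 1.2026]  S=[1.6888]  K=[0.6855; -0.2356; 0.3009]  nu=[1.0719]  x^+=[0.8182, 0.2746, 1.4901]  P^+=[0.2710 0.0272 -0.1043; 0.0272 0.4537 -0.1182; -0.1043 -0.1182 1.0498]
step 2: x^-=[0.7874, -0.2759, 1.7614]  P^-=[0.4850 -0.0523 -0.0014; -0.0523 0.5161 -0.3912; -0.0014 -0.3912 1.7111]  S=[0.9697]  K=[0.5107; -0.2329; 0.3969]  nu=[1.8304]  x^+=[1.7222, -0.7023, 2.4878]  P^+=[0.2321 0.0631 -0.1979; 0.0631 0.4634 -0.3015; -0.1979 -0.3015 1.5584]
step 3: x^-=[1.6183, -1.4944, 3.1602]  P^-=[0.4496 -0.0239 -0.0482; -0.0239 0.5835 -0.6511; -0.0482 -0.6511 2.3706]  S=[0.9488]  K=[0.4697; -0.2717; 0.5362]  nu=[-3.2660]  x^+=[0.0842, -0.6071, 1.4090]  P^+=[0.2402 0.0972 -0.2872; 0.0972 0.5135 -0.5129; -0.2872 -0.5129 2.0978]
step 4: x^-=[0.1878, -0.8131, 1.6765]  P^-=[0.4466 -0.0092 -0.0810; -0.0092 0.6927 -0.9528; -0.0810 -0.9528 3.0813]  S=[0.9772]  K=[0.4439; -0.3267; 0.6797]  nu=[-3.2822]  x^+=[-1.2693, 0.2591, -0.5543]  P^+=[0.2540 0.1325 -0.3759; 0.1325 0.5885 -0.7359; -0.3759 -0.7359 2.6299]

x_post = [-1.2693, 0.2591, -0.5543]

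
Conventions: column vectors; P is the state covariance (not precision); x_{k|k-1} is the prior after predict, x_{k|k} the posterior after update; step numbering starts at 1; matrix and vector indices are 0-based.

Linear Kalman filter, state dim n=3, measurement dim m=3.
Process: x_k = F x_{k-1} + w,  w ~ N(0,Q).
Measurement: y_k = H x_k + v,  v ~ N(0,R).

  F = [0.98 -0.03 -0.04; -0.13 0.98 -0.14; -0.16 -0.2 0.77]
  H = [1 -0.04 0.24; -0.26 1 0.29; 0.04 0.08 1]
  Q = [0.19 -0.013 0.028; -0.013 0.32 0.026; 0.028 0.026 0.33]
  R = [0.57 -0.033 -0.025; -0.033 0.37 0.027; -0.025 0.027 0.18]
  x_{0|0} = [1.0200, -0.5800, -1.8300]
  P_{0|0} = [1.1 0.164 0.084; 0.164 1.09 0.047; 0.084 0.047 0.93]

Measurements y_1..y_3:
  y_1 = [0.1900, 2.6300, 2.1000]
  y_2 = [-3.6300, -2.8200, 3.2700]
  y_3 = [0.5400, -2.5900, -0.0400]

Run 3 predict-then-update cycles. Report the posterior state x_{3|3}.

x_post = [-0.8760, -2.6818, 1.0013]

step 1: x^-=[1.0902, -0.4448, -1.4563]  P^-=[1.2328 -0.0346 -0.1347; -0.0346 1.3520 -0.2562; -0.1347 -0.2562 0.9285]  S=[1.8015 -0.4671 0.1094; -0.4671 1.7731 0.1622; 0.1094 0.1622 1.0671]  K=[0.6674 -0.0331 -0.1460; 0.1373 0.7869 -0.2738; -0.0114 -0.0541 0.8552]  nu=[-0.5685, 3.7806, 3.5483]  x^+=[0.0674, 1.4807, 1.3801]  P^+=[0.4047 0.0864 -0.0670; 0.0864 0.3192 -0.0605; -0.0670 -0.0605 0.1603]
step 2: x^-=[-0.0336, 1.2491, 0.7557]  P^-=[0.5793 0.0212 -0.1051; 0.0212 0.6287 -0.0988; -0.1051 -0.0988 0.4888]  S=[1.1282 -0.1997 0.0111; -0.1997 1.0264 0.1384; 0.0111 0.1384 0.6497]  K=[0.4835 -0.0451 -0.1221; 0.0881 0.6244 -0.2079; 0.0016 -0.0311 0.7403]  nu=[-3.7278, -4.2970, 2.4157]  x^+=[-1.9371, -2.2647, 2.6720]  P^+=[0.2948 0.0556 -0.0515; 0.0556 0.2500 -0.0450; -0.0515 -0.0450 0.1380]
step 3: x^-=[-1.9373, -2.3416, 2.8203]  P^-=[0.4742 0.0049 -0.0701; 0.0049 0.5641 -0.0702; -0.0701 -0.0702 0.4595]  S=[1.0389 -0.1739 0.0335; -0.1739 0.9721 0.1461; 0.0335 0.1461 0.6271]  K=[0.4345 -0.0511 -0.0923; 0.0729 0.5986 -0.1831; 0.0142 -0.0227 0.7239]  nu=[1.7068, -1.5699, -2.5955]  x^+=[-0.8760, -2.6818, 1.0013]  P^+=[0.2638 0.0453 -0.0430; 0.0453 0.2373 -0.0394; -0.0430 -0.0394 0.1342]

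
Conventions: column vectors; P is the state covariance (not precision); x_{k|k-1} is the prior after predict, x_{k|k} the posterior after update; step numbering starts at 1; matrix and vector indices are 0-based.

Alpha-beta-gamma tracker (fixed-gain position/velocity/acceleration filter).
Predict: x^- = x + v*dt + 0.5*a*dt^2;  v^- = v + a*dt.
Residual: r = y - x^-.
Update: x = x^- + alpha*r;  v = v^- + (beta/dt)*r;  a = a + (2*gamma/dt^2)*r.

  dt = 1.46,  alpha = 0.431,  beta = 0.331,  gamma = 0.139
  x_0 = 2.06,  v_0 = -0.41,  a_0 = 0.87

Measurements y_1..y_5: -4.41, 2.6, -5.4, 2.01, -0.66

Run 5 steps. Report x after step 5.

x_post = -0.4033

step 1: x_pred=2.3886  r=-6.7986  x^+=-0.5416  v^+=-0.6811  a^+=-0.0167
step 2: x_pred=-1.5538  r=4.1538  x^+=0.2365  v^+=0.2362  a^+=0.5251
step 3: x_pred=1.1410  r=-6.5410  x^+=-1.6782  v^+=-0.4801  a^+=-0.3280
step 4: x_pred=-2.7287  r=4.7387  x^+=-0.6863  v^+=0.1153  a^+=0.2900
step 5: x_pred=-0.2088  r=-0.4512  x^+=-0.4033  v^+=0.4365  a^+=0.2312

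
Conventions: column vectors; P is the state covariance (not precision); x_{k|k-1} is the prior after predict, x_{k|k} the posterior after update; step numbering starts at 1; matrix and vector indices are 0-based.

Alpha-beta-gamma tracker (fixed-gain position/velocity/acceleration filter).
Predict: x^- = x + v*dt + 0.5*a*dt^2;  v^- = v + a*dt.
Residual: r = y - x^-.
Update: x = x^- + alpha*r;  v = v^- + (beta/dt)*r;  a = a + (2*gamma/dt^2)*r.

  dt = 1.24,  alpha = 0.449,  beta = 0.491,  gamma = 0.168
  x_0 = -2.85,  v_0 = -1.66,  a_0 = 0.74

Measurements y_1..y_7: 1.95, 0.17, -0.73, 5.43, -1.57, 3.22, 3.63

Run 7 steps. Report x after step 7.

step 1: x_pred=-4.3395  r=6.2895  x^+=-1.5155  v^+=1.7480  a^+=2.1144
step 2: x_pred=2.2776  r=-2.1076  x^+=1.3313  v^+=3.5353  a^+=1.6538
step 3: x_pred=6.9866  r=-7.7166  x^+=3.5218  v^+=2.5306  a^+=-0.0324
step 4: x_pred=6.6348  r=-1.2048  x^+=6.0939  v^+=2.0133  a^+=-0.2957
step 5: x_pred=8.3630  r=-9.9330  x^+=3.9031  v^+=-2.2865  a^+=-2.4663
step 6: x_pred=-0.8282  r=4.0482  x^+=0.9894  v^+=-3.7417  a^+=-1.5817
step 7: x_pred=-4.8663  r=8.4963  x^+=-1.0515  v^+=-2.3387  a^+=0.2750

x_post = -1.0515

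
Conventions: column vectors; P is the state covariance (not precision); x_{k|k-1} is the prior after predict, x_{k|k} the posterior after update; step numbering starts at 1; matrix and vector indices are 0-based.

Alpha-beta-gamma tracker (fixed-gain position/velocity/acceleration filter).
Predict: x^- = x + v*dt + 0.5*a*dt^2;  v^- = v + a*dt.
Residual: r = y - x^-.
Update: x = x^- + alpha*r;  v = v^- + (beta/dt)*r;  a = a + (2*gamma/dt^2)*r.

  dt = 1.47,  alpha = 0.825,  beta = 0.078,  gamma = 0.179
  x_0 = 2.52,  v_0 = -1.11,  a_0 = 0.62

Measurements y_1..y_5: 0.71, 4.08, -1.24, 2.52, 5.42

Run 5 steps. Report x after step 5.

x_post = 5.2803

step 1: x_pred=1.5582  r=-0.8482  x^+=0.8584  v^+=-0.2436  a^+=0.4795
step 2: x_pred=1.0184  r=3.0616  x^+=3.5442  v^+=0.6237  a^+=0.9867
step 3: x_pred=5.5271  r=-6.7671  x^+=-0.0558  v^+=1.7151  a^+=-0.1344
step 4: x_pred=2.3202  r=0.1998  x^+=2.4850  v^+=1.5281  a^+=-0.1013
step 5: x_pred=4.6218  r=0.7982  x^+=5.2803  v^+=1.4215  a^+=0.0309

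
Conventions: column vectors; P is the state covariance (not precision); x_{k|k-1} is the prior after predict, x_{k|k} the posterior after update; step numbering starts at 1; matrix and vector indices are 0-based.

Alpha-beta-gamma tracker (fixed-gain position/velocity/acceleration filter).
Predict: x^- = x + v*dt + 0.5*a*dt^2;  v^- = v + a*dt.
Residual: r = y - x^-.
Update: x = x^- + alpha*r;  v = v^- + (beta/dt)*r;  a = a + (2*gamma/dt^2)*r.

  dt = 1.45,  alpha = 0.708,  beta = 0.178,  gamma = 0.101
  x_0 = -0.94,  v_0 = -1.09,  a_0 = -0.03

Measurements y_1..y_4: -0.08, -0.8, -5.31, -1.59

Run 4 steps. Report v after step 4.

v_post = -0.1599

step 1: x_pred=-2.5520  r=2.4720  x^+=-0.8018  v^+=-0.8300  a^+=0.2075
step 2: x_pred=-1.7872  r=0.9872  x^+=-1.0883  v^+=-0.4080  a^+=0.3024
step 3: x_pred=-1.3620  r=-3.9480  x^+=-4.1572  v^+=-0.4542  a^+=-0.0770
step 4: x_pred=-4.8967  r=3.3067  x^+=-2.5555  v^+=-0.1599  a^+=0.2407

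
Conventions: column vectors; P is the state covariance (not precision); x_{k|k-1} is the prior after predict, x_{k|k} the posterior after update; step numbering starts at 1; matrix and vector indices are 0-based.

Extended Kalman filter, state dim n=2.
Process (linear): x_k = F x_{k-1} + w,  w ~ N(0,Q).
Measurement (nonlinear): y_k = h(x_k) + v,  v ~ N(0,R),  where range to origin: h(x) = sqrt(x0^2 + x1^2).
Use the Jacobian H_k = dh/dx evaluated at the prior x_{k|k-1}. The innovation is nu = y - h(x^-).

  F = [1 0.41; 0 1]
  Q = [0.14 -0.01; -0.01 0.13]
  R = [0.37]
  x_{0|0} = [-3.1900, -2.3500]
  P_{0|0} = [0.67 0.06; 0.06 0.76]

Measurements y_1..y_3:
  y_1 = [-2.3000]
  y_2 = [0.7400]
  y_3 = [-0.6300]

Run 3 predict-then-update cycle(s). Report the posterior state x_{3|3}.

step 1: x^-=[-4.1535, -2.3500]  P^-=[0.9870 0.3616; 0.3616 0.8900]  H_jac=[-0.8704 -0.4924]  S=[1.6434]  K=[-0.6310; -0.4582]  nu=[-7.0722]  x^+=[0.3094, 0.8904]  P^+=[0.3325 -0.1136; -0.1136 0.5450]
step 2: x^-=[0.6745, 0.8904]  P^-=[0.4710 0.0999; 0.0999 0.6750]  H_jac=[0.6038 0.7971]  S=[1.0668]  K=[0.3412; 0.5609]  nu=[-0.3770]  x^+=[0.5458, 0.6789]  P^+=[0.3468 -0.1043; -0.1043 0.3394]
step 3: x^-=[0.8242, 0.6789]  P^-=[0.4583 0.0248; 0.0248 0.4694]  H_jac=[0.7718 0.6358]  S=[0.8572]  K=[0.4311; 0.3705]  nu=[-1.6978]  x^+=[0.0922, 0.0498]  P^+=[0.2990 -0.1121; -0.1121 0.3517]

x_post = [0.0922, 0.0498]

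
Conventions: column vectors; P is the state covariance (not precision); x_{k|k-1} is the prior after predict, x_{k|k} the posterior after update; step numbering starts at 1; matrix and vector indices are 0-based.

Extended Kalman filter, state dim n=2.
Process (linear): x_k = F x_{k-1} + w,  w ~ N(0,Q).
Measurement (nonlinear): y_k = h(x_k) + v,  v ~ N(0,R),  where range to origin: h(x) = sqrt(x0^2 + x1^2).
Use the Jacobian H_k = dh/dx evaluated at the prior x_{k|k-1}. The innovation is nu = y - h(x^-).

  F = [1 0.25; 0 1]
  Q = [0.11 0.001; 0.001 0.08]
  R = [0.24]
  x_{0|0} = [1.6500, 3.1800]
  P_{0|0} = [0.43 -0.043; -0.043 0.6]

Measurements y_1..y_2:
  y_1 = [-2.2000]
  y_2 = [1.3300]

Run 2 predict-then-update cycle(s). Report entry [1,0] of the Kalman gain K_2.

K[1,0] = -0.5037

step 1: x^-=[2.4450, 3.1800]  P^-=[0.5560 0.1080; 0.1080 0.6800]  H_jac=[0.6095 0.7928]  S=[0.9783]  K=[0.4339; 0.6183]  nu=[-6.2113]  x^+=[-0.2503, -0.6606]  P^+=[0.3718 -0.1545; -0.1545 0.3060]
step 2: x^-=[-0.4154, -0.6606]  P^-=[0.4237 -0.0770; -0.0770 0.3860]  H_jac=[-0.5324 -0.8465]  S=[0.5673]  K=[-0.2827; -0.5037]  nu=[0.5497]  x^+=[-0.5708, -0.9375]  P^+=[0.3783 -0.1578; -0.1578 0.2420]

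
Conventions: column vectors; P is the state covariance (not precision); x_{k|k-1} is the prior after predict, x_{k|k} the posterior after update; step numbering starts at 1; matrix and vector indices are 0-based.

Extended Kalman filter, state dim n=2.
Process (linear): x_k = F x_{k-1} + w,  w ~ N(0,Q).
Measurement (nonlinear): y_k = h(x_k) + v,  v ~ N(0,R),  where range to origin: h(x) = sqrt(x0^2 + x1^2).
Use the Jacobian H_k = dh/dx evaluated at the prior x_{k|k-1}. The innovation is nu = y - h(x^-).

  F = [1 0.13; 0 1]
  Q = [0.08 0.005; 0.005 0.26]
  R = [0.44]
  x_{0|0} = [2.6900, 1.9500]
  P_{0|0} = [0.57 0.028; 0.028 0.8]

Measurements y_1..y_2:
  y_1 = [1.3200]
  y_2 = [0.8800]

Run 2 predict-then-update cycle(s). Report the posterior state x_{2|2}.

step 1: x^-=[2.9435, 1.9500]  P^-=[0.6708 0.1370; 0.1370 1.0600]  H_jac=[0.8337 0.5523]  S=[1.3557]  K=[0.4683; 0.5161]  nu=[-2.2108]  x^+=[1.9081, 0.8090]  P^+=[0.3735 -0.1906; -0.1906 0.6989]
step 2: x^-=[2.0133, 0.8090]  P^-=[0.4157 -0.0948; -0.0948 0.9589]  H_jac=[0.9279 0.3729]  S=[0.8657]  K=[0.4048; 0.3114]  nu=[-1.2898]  x^+=[1.4912, 0.4073]  P^+=[0.2739 -0.2039; -0.2039 0.8750]

x_post = [1.4912, 0.4073]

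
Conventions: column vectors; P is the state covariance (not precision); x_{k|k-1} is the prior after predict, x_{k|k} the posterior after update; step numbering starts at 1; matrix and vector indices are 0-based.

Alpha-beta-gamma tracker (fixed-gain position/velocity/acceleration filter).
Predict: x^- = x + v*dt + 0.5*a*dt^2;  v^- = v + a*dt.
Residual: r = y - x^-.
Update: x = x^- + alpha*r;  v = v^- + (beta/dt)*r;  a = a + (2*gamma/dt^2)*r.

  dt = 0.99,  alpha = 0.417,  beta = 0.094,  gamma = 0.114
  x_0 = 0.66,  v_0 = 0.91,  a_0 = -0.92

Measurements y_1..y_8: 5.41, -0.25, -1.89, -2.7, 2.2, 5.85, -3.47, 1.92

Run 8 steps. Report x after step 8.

x_post = -0.1687

step 1: x_pred=1.1101  r=4.2999  x^+=2.9031  v^+=0.4075  a^+=0.0803
step 2: x_pred=3.3459  r=-3.5959  x^+=1.8464  v^+=0.1455  a^+=-0.7562
step 3: x_pred=1.6199  r=-3.5099  x^+=0.1563  v^+=-0.9364  a^+=-1.5727
step 4: x_pred=-1.5414  r=-1.1586  x^+=-2.0246  v^+=-2.6034  a^+=-1.8422
step 5: x_pred=-5.5047  r=7.7047  x^+=-2.2918  v^+=-3.6956  a^+=-0.0499
step 6: x_pred=-5.9750  r=11.8250  x^+=-1.0439  v^+=-2.6223  a^+=2.7009
step 7: x_pred=-2.3164  r=-1.1536  x^+=-2.7974  v^+=-0.0579  a^+=2.4326
step 8: x_pred=-1.6626  r=3.5826  x^+=-0.1687  v^+=2.6906  a^+=3.2660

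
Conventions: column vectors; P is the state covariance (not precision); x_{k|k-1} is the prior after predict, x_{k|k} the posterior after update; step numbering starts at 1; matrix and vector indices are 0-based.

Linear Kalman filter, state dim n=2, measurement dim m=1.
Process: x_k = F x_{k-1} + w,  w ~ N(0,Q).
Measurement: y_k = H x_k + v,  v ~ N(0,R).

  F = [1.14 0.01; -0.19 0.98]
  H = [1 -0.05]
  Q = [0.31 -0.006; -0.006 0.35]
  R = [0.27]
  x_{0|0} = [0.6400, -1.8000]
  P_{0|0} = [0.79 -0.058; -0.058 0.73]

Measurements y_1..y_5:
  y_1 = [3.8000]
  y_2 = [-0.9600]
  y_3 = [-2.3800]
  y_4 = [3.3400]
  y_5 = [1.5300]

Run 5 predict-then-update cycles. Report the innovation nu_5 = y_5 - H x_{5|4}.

step 1: x^-=[0.7116, -1.8856]  P^-=[1.3354 -0.2346; -0.2346 1.1012]  S=[1.6317]  K=[0.8256; -0.1776]  nu=[2.9941]  x^+=[3.1837, -2.4172]  P^+=[0.2232 0.0045; 0.0045 1.0498]
step 2: x^-=[3.6052, -2.9738]  P^-=[0.6002 -0.0390; -0.0390 1.3646]  S=[0.8775]  K=[0.6862; -0.1222]  nu=[-4.7139]  x^+=[0.3705, -2.3979]  P^+=[0.1870 0.0346; 0.0346 1.3515]
step 3: x^-=[0.3984, -2.4203]  P^-=[0.5540 0.0053; 0.0053 1.6418]  S=[0.8275]  K=[0.6691; -0.0928]  nu=[-2.8994]  x^+=[-1.5416, -2.1513]  P^+=[0.1835 0.0567; 0.0567 1.6347]
step 4: x^-=[-1.7789, -1.8154]  P^-=[0.5499 0.0335; 0.0335 1.9055]  S=[0.8213]  K=[0.6675; -0.0752]  nu=[5.0281]  x^+=[1.5774, -2.1936]  P^+=[0.1840 0.0747; 0.0747 1.9008]
step 5: x^-=[1.7763, -2.4494]  P^-=[0.5510 0.0561; 0.0561 2.1544]  S=[0.8207]  K=[0.6679; -0.0629]  nu=[-0.3688]  x^+=[1.5300, -2.4263]  P^+=[0.1849 0.0906; 0.0906 2.1511]

innov = [-0.3688]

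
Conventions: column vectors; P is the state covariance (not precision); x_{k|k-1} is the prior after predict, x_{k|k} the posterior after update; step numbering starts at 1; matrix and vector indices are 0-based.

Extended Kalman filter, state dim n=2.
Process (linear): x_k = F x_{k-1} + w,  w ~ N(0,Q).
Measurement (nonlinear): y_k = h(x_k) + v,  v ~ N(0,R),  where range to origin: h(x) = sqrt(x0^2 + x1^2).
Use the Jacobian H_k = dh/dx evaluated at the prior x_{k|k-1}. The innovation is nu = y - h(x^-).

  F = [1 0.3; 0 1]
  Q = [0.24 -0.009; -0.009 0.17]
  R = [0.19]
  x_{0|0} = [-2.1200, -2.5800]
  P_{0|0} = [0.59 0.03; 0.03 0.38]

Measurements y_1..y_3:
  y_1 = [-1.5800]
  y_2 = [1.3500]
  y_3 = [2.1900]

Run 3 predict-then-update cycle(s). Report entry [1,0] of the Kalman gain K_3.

K[1,0] = 0.0077

step 1: x^-=[-2.8940, -2.5800]  P^-=[0.8822 0.1350; 0.1350 0.5500]  H_jac=[-0.7464 -0.6655]  S=[1.0592]  K=[-0.7065; -0.4407]  nu=[-5.4571]  x^+=[0.9615, -0.1752]  P^+=[0.3535 -0.1948; -0.1948 0.3443]
step 2: x^-=[0.9089, -0.1752]  P^-=[0.5076 -0.1005; -0.1005 0.5143]  H_jac=[0.9819 -0.1893]  S=[0.7352]  K=[0.7038; -0.2666]  nu=[0.4243]  x^+=[1.2076, -0.2883]  P^+=[0.1434 0.0375; 0.0375 0.4620]
step 3: x^-=[1.1211, -0.2883]  P^-=[0.4475 0.1671; 0.1671 0.6320]  H_jac=[0.9685 -0.2491]  S=[0.5683]  K=[0.6893; 0.0077]  nu=[1.0324]  x^+=[1.8328, -0.2804]  P^+=[0.1774 0.1641; 0.1641 0.6320]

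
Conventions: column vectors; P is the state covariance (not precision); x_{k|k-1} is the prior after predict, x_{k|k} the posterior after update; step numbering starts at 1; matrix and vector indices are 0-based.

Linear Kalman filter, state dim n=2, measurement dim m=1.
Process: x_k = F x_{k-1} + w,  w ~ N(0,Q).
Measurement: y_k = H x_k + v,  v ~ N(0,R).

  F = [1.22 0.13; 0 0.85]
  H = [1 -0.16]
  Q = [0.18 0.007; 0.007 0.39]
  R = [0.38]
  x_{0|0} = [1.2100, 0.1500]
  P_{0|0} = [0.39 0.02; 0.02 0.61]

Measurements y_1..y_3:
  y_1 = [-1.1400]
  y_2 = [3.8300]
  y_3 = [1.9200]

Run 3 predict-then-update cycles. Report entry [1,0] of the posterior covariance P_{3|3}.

step 1: x^-=[1.4957, 0.1275]  P^-=[0.7771 0.0951; 0.0951 0.8307]  S=[1.1479]  K=[0.6637; -0.0329]  nu=[-2.6153]  x^+=[-0.2401, 0.2136]  P^+=[0.2714 0.1202; 0.1202 0.8295]
step 2: x^-=[-0.2652, 0.1815]  P^-=[0.6362 0.2233; 0.2233 0.9893]  S=[0.9700]  K=[0.6190; 0.0670]  nu=[4.1242]  x^+=[2.2877, 0.4580]  P^+=[0.2645 0.1831; 0.1831 0.9849]
step 3: x^-=[2.8505, 0.3893]  P^-=[0.6484 0.3057; 0.3057 1.1016]  S=[0.9588]  K=[0.6253; 0.1350]  nu=[-0.8682]  x^+=[2.3076, 0.2721]  P^+=[0.2736 0.2248; 0.2248 1.0842]

P_post[1,0] = 0.2248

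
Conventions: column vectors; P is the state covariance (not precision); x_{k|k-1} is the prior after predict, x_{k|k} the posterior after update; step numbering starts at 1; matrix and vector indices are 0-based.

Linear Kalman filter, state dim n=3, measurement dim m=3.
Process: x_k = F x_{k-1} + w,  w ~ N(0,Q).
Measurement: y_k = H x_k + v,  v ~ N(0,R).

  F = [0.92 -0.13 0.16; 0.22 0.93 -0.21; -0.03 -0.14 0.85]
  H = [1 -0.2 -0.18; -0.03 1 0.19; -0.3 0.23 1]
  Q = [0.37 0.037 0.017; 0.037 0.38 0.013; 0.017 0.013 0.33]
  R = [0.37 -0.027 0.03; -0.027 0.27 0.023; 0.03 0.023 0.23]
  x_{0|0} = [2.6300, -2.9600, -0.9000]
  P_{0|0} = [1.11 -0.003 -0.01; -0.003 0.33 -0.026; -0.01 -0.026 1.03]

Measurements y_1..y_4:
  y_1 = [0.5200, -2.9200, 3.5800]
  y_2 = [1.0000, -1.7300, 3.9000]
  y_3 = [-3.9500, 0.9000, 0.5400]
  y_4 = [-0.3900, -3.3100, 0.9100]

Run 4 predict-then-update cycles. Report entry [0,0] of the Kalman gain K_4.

K[0,0] = 0.6217

step 1: x^-=[2.6604, -1.9852, -0.4295]  P^-=[1.3403 0.1817 0.1285; 0.1817 0.7744 -0.2442; 0.1285 -0.2442 1.0883]  S=[1.6400 0.0018 -0.3565; 0.0018 0.9797 0.0981; -0.3565 0.0981 1.2654]  K=[0.7864 0.1653 0.0256; 0.0095 0.7526 -0.1510; 0.1722 -0.1270 0.8436]  nu=[-2.6148, -0.7734, 5.2642]  x^+=[0.6109, -3.3870, 3.6591]  P^+=[0.3116 0.0097 0.1245; 0.0097 0.2117 -0.0629; 0.1245 -0.0629 0.2481]
step 2: x^-=[1.5878, -3.7839, 3.5661]  P^-=[0.6806 0.0434 0.1499; 0.0434 0.6062 -0.0890; 0.1499 -0.0890 0.5224]  S=[1.0141 -0.0942 -0.1040; -0.0942 0.8575 0.1486; -0.1040 0.1486 0.7088]  K=[0.6487 0.1303 0.0054; -0.0056 0.7015 -0.0951; 0.1339 -0.0972 0.6847]  nu=[-0.7027, 1.4240, 1.6805]  x^+=[1.3266, -2.9408, 4.4842]  P^+=[0.2558 0.0067 0.0989; 0.0067 0.1969 -0.0492; 0.0989 -0.0492 0.2002]
step 3: x^-=[2.3203, -3.3848, 4.1835]  P^-=[0.6245 0.0395 0.1233; 0.0395 0.5843 -0.0717; 0.1233 -0.0717 0.4855]  S=[0.9683 -0.0998 -0.1129; -0.0998 0.8414 0.1576; -0.1129 0.1576 0.6902]  K=[0.6263 0.1280 -0.0064; -0.0052 0.6922 -0.0852; 0.1203 -0.0905 0.6662]  nu=[-6.1942, 3.5595, -2.1689]  x^+=[-1.0901, -0.7037, 1.6714]  P^+=[0.2462 0.0073 0.0924; 0.0073 0.1941 -0.0463; 0.0924 -0.0463 0.1931]
step 4: x^-=[-0.6440, -1.2453, 1.5519]  P^-=[0.6140 0.0402 0.1171; 0.0402 0.5808 -0.0689; 0.1171 -0.0689 0.4799]  S=[0.9596 -0.0997 -0.1156; -0.0997 0.8388 0.1589; -0.1156 0.1589 0.6884]  K=[0.6217 0.1281 -0.0092; -0.0046 0.6907 -0.0837; 0.1170 -0.0894 0.6634]  nu=[0.2842, -2.3789, -0.5487]  x^+=[-0.7669, -2.8438, 1.4337]  P^+=[0.2442 0.0076 0.0910; 0.0076 0.1936 -0.0457; 0.0910 -0.0457 0.1918]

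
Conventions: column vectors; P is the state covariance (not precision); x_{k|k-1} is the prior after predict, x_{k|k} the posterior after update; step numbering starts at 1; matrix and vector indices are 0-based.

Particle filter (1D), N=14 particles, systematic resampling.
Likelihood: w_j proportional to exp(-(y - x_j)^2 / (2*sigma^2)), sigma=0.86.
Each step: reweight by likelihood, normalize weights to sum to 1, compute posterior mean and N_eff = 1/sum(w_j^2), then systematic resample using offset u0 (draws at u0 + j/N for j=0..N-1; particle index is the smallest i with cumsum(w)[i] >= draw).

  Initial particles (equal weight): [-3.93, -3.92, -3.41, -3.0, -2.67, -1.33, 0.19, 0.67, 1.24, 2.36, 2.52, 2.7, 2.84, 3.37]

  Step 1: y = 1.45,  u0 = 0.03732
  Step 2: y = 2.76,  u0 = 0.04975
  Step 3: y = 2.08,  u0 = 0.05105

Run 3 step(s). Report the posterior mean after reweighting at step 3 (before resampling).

step 1: w=[0.0000, 0.0000, 0.0000, 0.0000, 0.0000, 0.0014, 0.0920, 0.1784, 0.2613, 0.1538, 0.1242, 0.0936, 0.0729, 0.0223]  mean=1.6699  Neff=6.1637  idx=[6, 7, 7, 7, 8, 8, 8, 9, 9, 9, 10, 11, 11, 12]
step 2: w=[0.0015, 0.0070, 0.0070, 0.0070, 0.0282, 0.0282, 0.0282, 0.1206, 0.1206, 0.1206, 0.1292, 0.1340, 0.1340, 0.1338]  mean=2.4025  Neff=8.5695  idx=[4, 7, 7, 8, 8, 9, 10, 10, 11, 11, 12, 12, 13, 13]
step 3: w=[0.0537, 0.0821, 0.0821, 0.0821, 0.0821, 0.0821, 0.0759, 0.0759, 0.0667, 0.0667, 0.0667, 0.0667, 0.0586, 0.0586]  mean=2.4711  Neff=13.7422  idx=[0, 1, 2, 3, 4, 5, 6, 7, 8, 9, 10, 11, 12, 13]

post_mean = 2.4711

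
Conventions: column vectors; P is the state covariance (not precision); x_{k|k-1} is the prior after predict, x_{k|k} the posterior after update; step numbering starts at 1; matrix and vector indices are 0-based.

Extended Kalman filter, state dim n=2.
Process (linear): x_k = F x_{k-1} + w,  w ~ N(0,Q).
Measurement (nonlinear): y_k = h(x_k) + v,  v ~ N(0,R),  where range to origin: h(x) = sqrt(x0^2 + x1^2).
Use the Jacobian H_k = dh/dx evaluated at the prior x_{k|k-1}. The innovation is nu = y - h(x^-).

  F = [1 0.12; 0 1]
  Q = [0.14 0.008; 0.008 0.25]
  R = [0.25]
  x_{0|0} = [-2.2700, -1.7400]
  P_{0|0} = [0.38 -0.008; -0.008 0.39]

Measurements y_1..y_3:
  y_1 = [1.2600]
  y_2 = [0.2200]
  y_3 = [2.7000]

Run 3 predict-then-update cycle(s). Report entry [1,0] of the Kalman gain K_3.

K[1,0] = -0.1752

step 1: x^-=[-2.4788, -1.7400]  P^-=[0.5237 0.0468; 0.0468 0.6400]  H_jac=[-0.8185 -0.5745]  S=[0.8561]  K=[-0.5321; -0.4743]  nu=[-1.7685]  x^+=[-1.5378, -0.9013]  P^+=[0.2813 -0.1692; -0.1692 0.4475]
step 2: x^-=[-1.6459, -0.9013]  P^-=[0.3871 -0.1075; -0.1075 0.6975]  H_jac=[-0.8771 -0.4803]  S=[0.6181]  K=[-0.4658; -0.3893]  nu=[-1.6565]  x^+=[-0.8743, -0.2563]  P^+=[0.2530 -0.2196; -0.2196 0.6038]
step 3: x^-=[-0.9051, -0.2563]  P^-=[0.3490 -0.1392; -0.1392 0.8538]  H_jac=[-0.9622 -0.2725]  S=[0.5635]  K=[-0.5286; -0.1752]  nu=[1.7593]  x^+=[-1.8351, -0.5646]  P^+=[0.1916 -0.1914; -0.1914 0.8365]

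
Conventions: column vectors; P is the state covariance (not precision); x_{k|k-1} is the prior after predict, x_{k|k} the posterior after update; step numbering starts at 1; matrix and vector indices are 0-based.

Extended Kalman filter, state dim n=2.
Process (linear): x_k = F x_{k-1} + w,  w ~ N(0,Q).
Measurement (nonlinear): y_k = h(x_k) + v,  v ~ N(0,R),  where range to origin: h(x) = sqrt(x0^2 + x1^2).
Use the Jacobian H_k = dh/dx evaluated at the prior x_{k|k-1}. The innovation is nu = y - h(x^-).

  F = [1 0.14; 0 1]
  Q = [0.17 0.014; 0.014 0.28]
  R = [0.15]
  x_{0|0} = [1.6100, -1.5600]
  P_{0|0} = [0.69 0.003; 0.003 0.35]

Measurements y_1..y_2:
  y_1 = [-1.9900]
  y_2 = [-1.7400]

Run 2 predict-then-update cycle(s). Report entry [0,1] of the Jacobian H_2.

H_jac[0,1] = 0.4357

step 1: x^-=[1.3916, -1.5600]  P^-=[0.8677 0.0660; 0.0660 0.6300]  H_jac=[0.6657 -0.7462]  S=[0.8198]  K=[0.6445; -0.5199]  nu=[-4.0805]  x^+=[-1.2384, 0.5614]  P^+=[0.5272 0.3407; 0.3407 0.4084]
step 2: x^-=[-1.1598, 0.5614]  P^-=[0.8006 0.4119; 0.4119 0.6884]  H_jac=[-0.9001 0.4357]  S=[0.6062]  K=[-0.8926; -0.1167]  nu=[-3.0285]  x^+=[1.5435, 0.9149]  P^+=[0.3176 0.3487; 0.3487 0.6802]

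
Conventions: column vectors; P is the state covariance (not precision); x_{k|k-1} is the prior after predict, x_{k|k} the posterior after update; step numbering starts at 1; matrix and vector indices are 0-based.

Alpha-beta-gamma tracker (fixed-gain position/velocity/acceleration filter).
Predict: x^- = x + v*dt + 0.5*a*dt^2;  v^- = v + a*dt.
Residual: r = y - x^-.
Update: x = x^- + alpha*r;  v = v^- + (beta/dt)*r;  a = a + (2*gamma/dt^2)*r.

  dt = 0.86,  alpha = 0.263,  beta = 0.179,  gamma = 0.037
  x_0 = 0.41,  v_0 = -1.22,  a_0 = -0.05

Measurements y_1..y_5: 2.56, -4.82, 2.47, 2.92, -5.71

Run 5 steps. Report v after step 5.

v_post = 0.1333

step 1: x_pred=-0.6577  r=3.2177  x^+=0.1886  v^+=-0.5933  a^+=0.2719
step 2: x_pred=-0.2211  r=-4.5989  x^+=-1.4306  v^+=-1.3166  a^+=-0.1882
step 3: x_pred=-2.6325  r=5.1025  x^+=-1.2905  v^+=-0.4164  a^+=0.3223
step 4: x_pred=-1.5295  r=4.4495  x^+=-0.3593  v^+=0.7869  a^+=0.7675
step 5: x_pred=0.6013  r=-6.3113  x^+=-1.0586  v^+=0.1333  a^+=0.1360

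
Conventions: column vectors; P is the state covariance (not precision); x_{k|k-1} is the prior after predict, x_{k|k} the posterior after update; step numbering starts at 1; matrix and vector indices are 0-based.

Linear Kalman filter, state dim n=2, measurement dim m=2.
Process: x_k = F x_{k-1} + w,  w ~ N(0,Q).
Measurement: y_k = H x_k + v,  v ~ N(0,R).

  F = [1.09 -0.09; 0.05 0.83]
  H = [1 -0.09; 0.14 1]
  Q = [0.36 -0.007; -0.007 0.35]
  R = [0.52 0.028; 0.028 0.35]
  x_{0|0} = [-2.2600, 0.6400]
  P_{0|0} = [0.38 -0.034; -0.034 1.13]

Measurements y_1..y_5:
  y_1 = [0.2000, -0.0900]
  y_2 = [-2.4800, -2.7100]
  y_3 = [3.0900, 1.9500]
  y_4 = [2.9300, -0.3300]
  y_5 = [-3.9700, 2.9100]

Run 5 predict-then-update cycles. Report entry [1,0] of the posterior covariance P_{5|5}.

P_post[1,0] = -0.0066

step 1: x^-=[-2.5210, 0.4182]  P^-=[0.8273 -0.1013; -0.1013 1.1266]  S=[1.3747 -0.0576; -0.0576 1.4644]  K=[0.6099 0.0339; -0.1158 0.7551]  nu=[2.7586, -0.1553]  x^+=[-0.8438, -0.0185]  P^+=[0.3167 -0.0154; -0.0154 0.2632]
step 2: x^-=[-0.9181, -0.0576]  P^-=[0.7414 -0.0233; -0.0233 0.5308]  S=[1.2699 0.0611; 0.0611 0.8888]  K=[0.5831 0.0506; -0.0848 0.5994]  nu=[-1.5671, -2.5239]  x^+=[-1.9594, -1.4375]  P^+=[0.3038 -0.0085; -0.0085 0.2086]
step 3: x^-=[-2.0064, -1.2911]  P^-=[0.7244 -0.0137; -0.0137 0.4938]  S=[1.2508 0.0715; 0.0715 0.8541]  K=[0.5770 0.0544; -0.0797 0.5825]  nu=[4.9802, 3.5220]  x^+=[1.0588, 0.3634]  P^+=[0.3009 -0.0069; -0.0069 0.2026]
step 4: x^-=[1.1214, 0.3545]  P^-=[0.7205 -0.0120; -0.0120 0.4898]  S=[1.2467 0.0730; 0.0730 0.8505]  K=[0.5756 0.0551; -0.0789 0.5806]  nu=[1.8405, -0.8415]  x^+=[2.1344, -0.2794]  P^+=[0.3003 -0.0066; -0.0066 0.2019]
step 5: x^-=[2.3516, -0.1252]  P^-=[0.7197 -0.0117; -0.0117 0.4893]  S=[1.2457 0.0732; 0.0732 0.8502]  K=[0.5753 0.0553; -0.0788 0.5804]  nu=[-6.3329, 2.7059]  x^+=[-1.1422, 1.9446]  P^+=[0.3001 -0.0066; -0.0066 0.2019]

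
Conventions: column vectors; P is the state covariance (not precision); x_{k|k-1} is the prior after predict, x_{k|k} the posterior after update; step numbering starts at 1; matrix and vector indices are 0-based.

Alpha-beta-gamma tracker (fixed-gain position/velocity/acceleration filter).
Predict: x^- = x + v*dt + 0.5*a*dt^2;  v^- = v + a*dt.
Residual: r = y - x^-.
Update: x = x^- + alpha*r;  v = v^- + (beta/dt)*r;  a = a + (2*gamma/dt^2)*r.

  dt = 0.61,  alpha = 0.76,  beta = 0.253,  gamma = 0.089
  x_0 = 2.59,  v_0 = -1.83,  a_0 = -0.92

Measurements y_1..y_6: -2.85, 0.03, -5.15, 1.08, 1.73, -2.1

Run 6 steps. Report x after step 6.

step 1: x_pred=1.3025  r=-4.1525  x^+=-1.8534  v^+=-4.1135  a^+=-2.9064
step 2: x_pred=-4.9034  r=4.9334  x^+=-1.1540  v^+=-3.8403  a^+=-0.5465
step 3: x_pred=-3.5982  r=-1.5518  x^+=-4.7776  v^+=-4.8172  a^+=-1.2888
step 4: x_pred=-7.9559  r=9.0359  x^+=-1.0886  v^+=-1.8557  a^+=3.0337
step 5: x_pred=-1.6562  r=3.3862  x^+=0.9173  v^+=1.3992  a^+=4.6535
step 6: x_pred=2.6366  r=-4.7366  x^+=-0.9632  v^+=2.2733  a^+=2.3877

x_post = -0.9632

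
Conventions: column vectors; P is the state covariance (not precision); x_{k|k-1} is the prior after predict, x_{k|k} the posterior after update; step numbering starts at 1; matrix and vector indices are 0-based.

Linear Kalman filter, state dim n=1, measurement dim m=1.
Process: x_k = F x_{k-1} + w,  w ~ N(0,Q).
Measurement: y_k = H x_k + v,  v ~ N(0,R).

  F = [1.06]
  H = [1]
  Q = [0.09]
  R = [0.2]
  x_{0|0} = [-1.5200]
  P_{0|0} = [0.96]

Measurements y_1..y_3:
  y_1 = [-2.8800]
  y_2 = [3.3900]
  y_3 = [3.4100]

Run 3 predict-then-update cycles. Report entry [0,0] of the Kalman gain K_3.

step 1: x^-=[-1.6112]  P^-=[1.1687]  S=[1.3687]  K=[0.8539]  nu=[-1.2688]  x^+=[-2.6946]  P^+=[0.1708]
step 2: x^-=[-2.8563]  P^-=[0.2819]  S=[0.4819]  K=[0.5850]  nu=[6.2463]  x^+=[0.7976]  P^+=[0.1170]
step 3: x^-=[0.8454]  P^-=[0.2215]  S=[0.4215]  K=[0.5255]  nu=[2.5646]  x^+=[2.1930]  P^+=[0.1051]

K[0,0] = 0.5255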